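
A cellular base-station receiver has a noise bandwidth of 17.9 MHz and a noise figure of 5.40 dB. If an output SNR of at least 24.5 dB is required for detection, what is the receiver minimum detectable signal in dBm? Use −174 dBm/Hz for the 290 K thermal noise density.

−71.6 dBm

Sensitivity = −174 + 10 log₁₀(B) + NF + SNR_min
= −174 + 72.53 + 5.40 + 24.5
= −71.57 dBm → −71.6 dBm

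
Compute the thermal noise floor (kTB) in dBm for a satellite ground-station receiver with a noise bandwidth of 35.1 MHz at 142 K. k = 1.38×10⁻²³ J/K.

−101.6 dBm

P_n = kTB = 1.38×10⁻²³ × 142 × 3.51×10⁷ = 6.88×10⁻¹⁴ W
In dBm: 10 log₁₀(6.88×10⁻¹⁴ / 10⁻³) = −101.6 dBm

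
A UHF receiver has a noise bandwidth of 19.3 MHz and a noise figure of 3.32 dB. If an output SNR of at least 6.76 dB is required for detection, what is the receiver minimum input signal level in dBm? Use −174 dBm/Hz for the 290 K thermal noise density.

Sensitivity = −174 + 10 log₁₀(B) + NF + SNR_min
= −174 + 72.86 + 3.32 + 6.76
= −91.06 dBm → −91.1 dBm

−91.1 dBm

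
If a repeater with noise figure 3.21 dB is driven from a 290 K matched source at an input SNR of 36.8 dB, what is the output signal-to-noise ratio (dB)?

33.59 dB

By definition F = SNR_in/SNR_out, so in dB: SNR_out = SNR_in − NF
SNR_out = 36.8 − 3.21 = 33.59 dB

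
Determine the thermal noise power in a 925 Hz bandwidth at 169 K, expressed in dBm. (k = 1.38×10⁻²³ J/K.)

P_n = kTB = 1.38×10⁻²³ × 169 × 9.25×10² = 2.16×10⁻¹⁸ W
In dBm: 10 log₁₀(2.16×10⁻¹⁸ / 10⁻³) = −146.7 dBm

−146.7 dBm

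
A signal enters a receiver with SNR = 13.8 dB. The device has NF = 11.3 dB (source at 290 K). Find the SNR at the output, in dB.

2.5 dB

By definition F = SNR_in/SNR_out, so in dB: SNR_out = SNR_in − NF
SNR_out = 13.8 − 11.3 = 2.5 dB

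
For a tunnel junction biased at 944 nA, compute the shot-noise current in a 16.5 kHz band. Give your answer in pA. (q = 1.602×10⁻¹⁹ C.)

70.6 pA

I_n = √(2qI·B)
2qI·B = 2 × 1.602×10⁻¹⁹ × 9.44×10⁻⁷ × 1.65×10⁴ = 4.99×10⁻²¹ A²
I_n = √(4.99×10⁻²¹) = 7.06×10⁻¹¹ A = 70.6 pA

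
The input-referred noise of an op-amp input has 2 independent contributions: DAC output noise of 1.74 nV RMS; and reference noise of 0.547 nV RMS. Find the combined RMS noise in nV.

1.82 nV

Uncorrelated sources add in power (mean-square): V_tot = √(ΣV_i²)
V_tot = √[(1.74×10⁻⁹)² + (5.47×10⁻¹⁰)²] = 1.82×10⁻⁹ V = 1.82 nV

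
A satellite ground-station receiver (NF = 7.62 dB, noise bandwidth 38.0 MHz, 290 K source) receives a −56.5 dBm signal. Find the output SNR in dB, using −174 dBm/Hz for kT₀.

Noise floor: N = −174 + 10 log₁₀(B) + NF
10 log₁₀(3.80×10⁷) = 75.8 dB
N = −174 + 75.8 + 7.62 = −90.58 dBm
SNR = P_sig − N = −56.5 − (−90.58) = 34.08 dB → 34.1 dB

34.1 dB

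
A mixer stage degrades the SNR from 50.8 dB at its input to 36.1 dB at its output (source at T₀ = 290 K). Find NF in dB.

NF (dB) = SNR_in(dB) − SNR_out(dB) when the source is at T₀
NF = 50.8 − 36.1 = 14.7 dB

14.7 dB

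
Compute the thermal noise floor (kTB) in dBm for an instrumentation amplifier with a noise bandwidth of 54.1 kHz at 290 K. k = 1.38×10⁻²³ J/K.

−126.6 dBm

P_n = kTB = 1.38×10⁻²³ × 290 × 5.41×10⁴ = 2.17×10⁻¹⁶ W
In dBm: 10 log₁₀(2.17×10⁻¹⁶ / 10⁻³) = −126.6 dBm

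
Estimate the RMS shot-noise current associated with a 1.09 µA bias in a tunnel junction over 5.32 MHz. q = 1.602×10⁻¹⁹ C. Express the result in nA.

1.36 nA

I_n = √(2qI·B)
2qI·B = 2 × 1.602×10⁻¹⁹ × 1.09×10⁻⁶ × 5.32×10⁶ = 1.86×10⁻¹⁸ A²
I_n = √(1.86×10⁻¹⁸) = 1.36×10⁻⁹ A = 1.36 nA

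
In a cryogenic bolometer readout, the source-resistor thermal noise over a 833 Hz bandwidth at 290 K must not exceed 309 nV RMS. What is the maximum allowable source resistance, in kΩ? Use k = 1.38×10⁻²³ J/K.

7.16 kΩ

Johnson–Nyquist: V_n = √(4kTRB) ⇒ R = V_n² / (4kTB)
4kTB = 4 × 1.38×10⁻²³ × 290 × 8.33×10² = 1.33×10⁻¹⁷
R = (3.09×10⁻⁷)² / 1.33×10⁻¹⁷ = 7.16×10³ Ω = 7.16 kΩ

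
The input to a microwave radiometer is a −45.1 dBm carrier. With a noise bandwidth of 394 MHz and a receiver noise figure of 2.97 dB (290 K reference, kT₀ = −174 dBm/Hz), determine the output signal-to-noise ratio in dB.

40.0 dB

Noise floor: N = −174 + 10 log₁₀(B) + NF
10 log₁₀(3.94×10⁸) = 85.95 dB
N = −174 + 85.95 + 2.97 = −85.08 dBm
SNR = P_sig − N = −45.1 − (−85.08) = 39.98 dB → 40.0 dB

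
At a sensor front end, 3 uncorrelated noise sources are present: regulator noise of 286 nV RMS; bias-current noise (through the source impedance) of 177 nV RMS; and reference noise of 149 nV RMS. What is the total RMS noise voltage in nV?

Uncorrelated sources add in power (mean-square): V_tot = √(ΣV_i²)
V_tot = √[(2.86×10⁻⁷)² + (1.77×10⁻⁷)² + (1.49×10⁻⁷)²] = 3.68×10⁻⁷ V = 368 nV

368 nV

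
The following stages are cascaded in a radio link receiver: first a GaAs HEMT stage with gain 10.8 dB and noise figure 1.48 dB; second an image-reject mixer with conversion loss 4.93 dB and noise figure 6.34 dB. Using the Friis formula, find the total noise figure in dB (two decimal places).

2.26 dB

Convert to linear (a loss of L dB is a gain of −L dB): F_i = 10^(NF_i/10), G_i = 10^(G_i,dB/10)
  Stage 1: F_1 = 10^(1.48/10) = 1.406, G_1 = 10^(10.8/10) = 12.02
  Stage 2: F_2 = 10^(6.34/10) = 4.305, G_2 = 10^(−4.93/10) = 0.3214
Friis cascade:
  F = 1.406 + (4.305 − 1)/12.02 = 1.681
NF = 10 log₁₀(1.681) = 2.26 dB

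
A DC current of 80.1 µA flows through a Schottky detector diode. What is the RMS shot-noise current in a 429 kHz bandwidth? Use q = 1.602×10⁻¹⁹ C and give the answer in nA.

3.32 nA

I_n = √(2qI·B)
2qI·B = 2 × 1.602×10⁻¹⁹ × 8.01×10⁻⁵ × 4.29×10⁵ = 1.10×10⁻¹⁷ A²
I_n = √(1.10×10⁻¹⁷) = 3.32×10⁻⁹ A = 3.32 nA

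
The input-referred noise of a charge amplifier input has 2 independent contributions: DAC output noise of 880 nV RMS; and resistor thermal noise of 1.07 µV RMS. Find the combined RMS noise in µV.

Uncorrelated sources add in power (mean-square): V_tot = √(ΣV_i²)
V_tot = √[(8.80×10⁻⁷)² + (1.07×10⁻⁶)²] = 1.39×10⁻⁶ V = 1.39 µV

1.39 µV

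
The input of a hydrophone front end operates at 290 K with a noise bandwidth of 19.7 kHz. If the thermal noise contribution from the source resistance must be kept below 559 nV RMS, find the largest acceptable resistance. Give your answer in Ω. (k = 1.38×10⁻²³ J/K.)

991 Ω

Johnson–Nyquist: V_n = √(4kTRB) ⇒ R = V_n² / (4kTB)
4kTB = 4 × 1.38×10⁻²³ × 290 × 1.97×10⁴ = 3.15×10⁻¹⁶
R = (5.59×10⁻⁷)² / 3.15×10⁻¹⁶ = 9.91×10² Ω = 991 Ω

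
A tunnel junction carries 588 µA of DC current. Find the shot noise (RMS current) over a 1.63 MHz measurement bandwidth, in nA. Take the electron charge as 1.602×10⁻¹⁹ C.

I_n = √(2qI·B)
2qI·B = 2 × 1.602×10⁻¹⁹ × 5.88×10⁻⁴ × 1.63×10⁶ = 3.07×10⁻¹⁶ A²
I_n = √(3.07×10⁻¹⁶) = 1.75×10⁻⁸ A = 17.5 nA

17.5 nA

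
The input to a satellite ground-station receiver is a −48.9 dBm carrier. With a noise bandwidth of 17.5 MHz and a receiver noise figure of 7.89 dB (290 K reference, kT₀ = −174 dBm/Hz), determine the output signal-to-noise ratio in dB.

Noise floor: N = −174 + 10 log₁₀(B) + NF
10 log₁₀(1.75×10⁷) = 72.43 dB
N = −174 + 72.43 + 7.89 = −93.68 dBm
SNR = P_sig − N = −48.9 − (−93.68) = 44.78 dB → 44.8 dB

44.8 dB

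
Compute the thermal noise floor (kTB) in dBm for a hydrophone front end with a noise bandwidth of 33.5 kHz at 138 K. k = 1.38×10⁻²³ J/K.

P_n = kTB = 1.38×10⁻²³ × 138 × 3.35×10⁴ = 6.38×10⁻¹⁷ W
In dBm: 10 log₁₀(6.38×10⁻¹⁷ / 10⁻³) = −132.0 dBm

−132.0 dBm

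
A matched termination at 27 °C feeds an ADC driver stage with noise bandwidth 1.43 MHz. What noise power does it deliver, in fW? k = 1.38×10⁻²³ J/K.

T = 27 °C + 273.15 = 300.15 K
P_n = kTB = 1.38×10⁻²³ × 300.15 × 1.43×10⁶ = 5.92×10⁻¹⁵ W = 5.92 fW

5.92 fW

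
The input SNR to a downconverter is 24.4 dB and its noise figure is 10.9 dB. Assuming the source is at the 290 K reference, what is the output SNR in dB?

By definition F = SNR_in/SNR_out, so in dB: SNR_out = SNR_in − NF
SNR_out = 24.4 − 10.9 = 13.5 dB

13.5 dB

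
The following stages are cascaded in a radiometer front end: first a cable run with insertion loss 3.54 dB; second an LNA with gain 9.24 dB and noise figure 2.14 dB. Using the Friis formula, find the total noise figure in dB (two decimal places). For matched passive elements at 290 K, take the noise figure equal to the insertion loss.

Convert to linear (a loss of L dB is a gain of −L dB): F_i = 10^(NF_i/10), G_i = 10^(G_i,dB/10)
  Stage 1: F_1 = 10^(3.54/10) = 2.259, G_1 = 10^(−3.54/10) = 0.4426
  Stage 2: F_2 = 10^(2.14/10) = 1.637, G_2 = 10^(9.24/10) = 8.395
Friis cascade:
  F = 2.259 + (1.637 − 1)/0.4426 = 3.698
NF = 10 log₁₀(3.698) = 5.68 dB

5.68 dB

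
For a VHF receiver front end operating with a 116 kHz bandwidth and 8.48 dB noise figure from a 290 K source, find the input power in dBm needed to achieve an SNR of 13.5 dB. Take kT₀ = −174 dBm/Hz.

−101.4 dBm

Sensitivity = −174 + 10 log₁₀(B) + NF + SNR_min
= −174 + 50.64 + 8.48 + 13.5
= −101.38 dBm → −101.4 dBm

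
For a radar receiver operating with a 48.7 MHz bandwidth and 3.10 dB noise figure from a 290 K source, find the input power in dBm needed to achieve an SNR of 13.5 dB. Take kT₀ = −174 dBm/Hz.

−80.5 dBm

Sensitivity = −174 + 10 log₁₀(B) + NF + SNR_min
= −174 + 76.88 + 3.10 + 13.5
= −80.52 dBm → −80.5 dBm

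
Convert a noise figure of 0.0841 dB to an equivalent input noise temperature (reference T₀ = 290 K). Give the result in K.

F = 10^(0.0841/10) = 1.01955
T_e = (F − 1)·T₀ = (1.01955 − 1) × 290 = 5.67 K

5.67 K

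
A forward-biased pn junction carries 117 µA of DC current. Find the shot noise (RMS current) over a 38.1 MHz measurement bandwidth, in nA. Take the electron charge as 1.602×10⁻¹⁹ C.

37.8 nA

I_n = √(2qI·B)
2qI·B = 2 × 1.602×10⁻¹⁹ × 1.17×10⁻⁴ × 3.81×10⁷ = 1.43×10⁻¹⁵ A²
I_n = √(1.43×10⁻¹⁵) = 3.78×10⁻⁸ A = 37.8 nA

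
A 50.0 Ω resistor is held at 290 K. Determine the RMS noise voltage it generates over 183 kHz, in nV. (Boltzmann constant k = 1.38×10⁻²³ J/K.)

V_n = √(4kTRB)
4kTRB = 4 × 1.38×10⁻²³ × 290 × 5.00×10¹ × 1.83×10⁵ = 1.46×10⁻¹³ V²
V_n = √(1.46×10⁻¹³) = 3.83×10⁻⁷ V = 383 nV

383 nV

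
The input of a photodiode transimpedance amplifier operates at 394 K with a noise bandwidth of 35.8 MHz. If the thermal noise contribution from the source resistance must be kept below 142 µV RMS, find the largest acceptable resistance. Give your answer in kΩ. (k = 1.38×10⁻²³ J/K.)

Johnson–Nyquist: V_n = √(4kTRB) ⇒ R = V_n² / (4kTB)
4kTB = 4 × 1.38×10⁻²³ × 394 × 3.58×10⁷ = 7.79×10⁻¹³
R = (1.42×10⁻⁴)² / 7.79×10⁻¹³ = 2.59×10⁴ Ω = 25.9 kΩ

25.9 kΩ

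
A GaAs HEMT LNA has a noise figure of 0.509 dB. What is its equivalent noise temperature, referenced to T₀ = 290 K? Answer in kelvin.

36.1 K

F = 10^(0.509/10) = 1.12435
T_e = (F − 1)·T₀ = (1.12435 − 1) × 290 = 36.1 K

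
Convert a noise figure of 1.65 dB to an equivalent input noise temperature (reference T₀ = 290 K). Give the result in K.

F = 10^(1.65/10) = 1.46218
T_e = (F − 1)·T₀ = (1.46218 − 1) × 290 = 134 K

134 K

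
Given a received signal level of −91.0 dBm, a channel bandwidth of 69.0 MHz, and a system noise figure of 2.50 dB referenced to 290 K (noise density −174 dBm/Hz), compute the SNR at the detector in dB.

2.1 dB

Noise floor: N = −174 + 10 log₁₀(B) + NF
10 log₁₀(6.90×10⁷) = 78.39 dB
N = −174 + 78.39 + 2.50 = −93.11 dBm
SNR = P_sig − N = −91.0 − (−93.11) = 2.11 dB → 2.1 dB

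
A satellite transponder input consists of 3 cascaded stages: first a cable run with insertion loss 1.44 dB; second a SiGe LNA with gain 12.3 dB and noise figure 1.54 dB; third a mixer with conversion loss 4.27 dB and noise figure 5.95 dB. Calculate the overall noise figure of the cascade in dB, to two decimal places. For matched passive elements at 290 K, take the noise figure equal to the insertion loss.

3.48 dB

Convert to linear (a loss of L dB is a gain of −L dB): F_i = 10^(NF_i/10), G_i = 10^(G_i,dB/10)
  Stage 1: F_1 = 10^(1.44/10) = 1.393, G_1 = 10^(−1.44/10) = 0.7178
  Stage 2: F_2 = 10^(1.54/10) = 1.426, G_2 = 10^(12.3/10) = 16.98
  Stage 3: F_3 = 10^(5.95/10) = 3.936, G_3 = 10^(−4.27/10) = 0.3741
Friis cascade:
  F = 1.393 + (1.426 − 1)/0.7178 + (3.936 − 1)/12.19 = 2.227
NF = 10 log₁₀(2.227) = 3.48 dB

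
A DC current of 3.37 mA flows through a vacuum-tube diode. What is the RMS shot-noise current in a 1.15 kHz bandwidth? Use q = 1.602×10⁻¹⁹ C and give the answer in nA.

1.11 nA

I_n = √(2qI·B)
2qI·B = 2 × 1.602×10⁻¹⁹ × 3.37×10⁻³ × 1.15×10³ = 1.24×10⁻¹⁸ A²
I_n = √(1.24×10⁻¹⁸) = 1.11×10⁻⁹ A = 1.11 nA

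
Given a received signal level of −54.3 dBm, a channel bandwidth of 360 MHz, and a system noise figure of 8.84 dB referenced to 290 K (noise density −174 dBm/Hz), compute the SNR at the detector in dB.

25.3 dB

Noise floor: N = −174 + 10 log₁₀(B) + NF
10 log₁₀(3.60×10⁸) = 85.56 dB
N = −174 + 85.56 + 8.84 = −79.60 dBm
SNR = P_sig − N = −54.3 − (−79.60) = 25.30 dB → 25.3 dB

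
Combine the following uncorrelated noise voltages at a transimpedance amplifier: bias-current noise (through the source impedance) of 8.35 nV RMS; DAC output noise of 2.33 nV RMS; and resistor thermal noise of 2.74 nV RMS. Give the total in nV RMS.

Uncorrelated sources add in power (mean-square): V_tot = √(ΣV_i²)
V_tot = √[(8.35×10⁻⁹)² + (2.33×10⁻⁹)² + (2.74×10⁻⁹)²] = 9.09×10⁻⁹ V = 9.09 nV

9.09 nV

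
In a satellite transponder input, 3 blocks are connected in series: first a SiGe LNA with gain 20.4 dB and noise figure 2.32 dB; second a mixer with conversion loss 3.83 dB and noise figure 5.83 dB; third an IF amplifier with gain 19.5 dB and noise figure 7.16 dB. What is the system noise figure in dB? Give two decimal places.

2.61 dB

Convert to linear (a loss of L dB is a gain of −L dB): F_i = 10^(NF_i/10), G_i = 10^(G_i,dB/10)
  Stage 1: F_1 = 10^(2.32/10) = 1.706, G_1 = 10^(20.4/10) = 109.6
  Stage 2: F_2 = 10^(5.83/10) = 3.828, G_2 = 10^(−3.83/10) = 0.4140
  Stage 3: F_3 = 10^(7.16/10) = 5.200, G_3 = 10^(19.5/10) = 89.13
Friis cascade:
  F = 1.706 + (3.828 − 1)/109.6 + (5.200 − 1)/45.39 = 1.824
NF = 10 log₁₀(1.824) = 2.61 dB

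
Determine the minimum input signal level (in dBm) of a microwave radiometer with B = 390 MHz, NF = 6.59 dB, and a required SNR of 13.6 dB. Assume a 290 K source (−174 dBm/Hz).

Sensitivity = −174 + 10 log₁₀(B) + NF + SNR_min
= −174 + 85.91 + 6.59 + 13.6
= −67.90 dBm → −67.9 dBm

−67.9 dBm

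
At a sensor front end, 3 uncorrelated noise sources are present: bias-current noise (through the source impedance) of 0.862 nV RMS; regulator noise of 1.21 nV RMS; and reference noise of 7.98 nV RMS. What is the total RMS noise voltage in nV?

Uncorrelated sources add in power (mean-square): V_tot = √(ΣV_i²)
V_tot = √[(8.62×10⁻¹⁰)² + (1.21×10⁻⁹)² + (7.98×10⁻⁹)²] = 8.12×10⁻⁹ V = 8.12 nV

8.12 nV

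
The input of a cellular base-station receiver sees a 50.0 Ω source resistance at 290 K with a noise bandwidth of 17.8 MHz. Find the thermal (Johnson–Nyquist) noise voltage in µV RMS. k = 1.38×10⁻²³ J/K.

3.77 µV

V_n = √(4kTRB)
4kTRB = 4 × 1.38×10⁻²³ × 290 × 5.00×10¹ × 1.78×10⁷ = 1.42×10⁻¹¹ V²
V_n = √(1.42×10⁻¹¹) = 3.77×10⁻⁶ V = 3.77 µV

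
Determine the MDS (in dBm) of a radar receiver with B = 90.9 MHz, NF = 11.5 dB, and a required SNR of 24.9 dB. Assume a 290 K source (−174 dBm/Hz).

Sensitivity = −174 + 10 log₁₀(B) + NF + SNR_min
= −174 + 79.59 + 11.5 + 24.9
= −58.01 dBm → −58.0 dBm

−58.0 dBm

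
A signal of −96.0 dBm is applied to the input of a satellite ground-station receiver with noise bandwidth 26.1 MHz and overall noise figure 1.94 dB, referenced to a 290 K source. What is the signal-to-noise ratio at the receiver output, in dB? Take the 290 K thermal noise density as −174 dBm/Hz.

Noise floor: N = −174 + 10 log₁₀(B) + NF
10 log₁₀(2.61×10⁷) = 74.17 dB
N = −174 + 74.17 + 1.94 = −97.89 dBm
SNR = P_sig − N = −96.0 − (−97.89) = 1.89 dB → 1.9 dB

1.9 dB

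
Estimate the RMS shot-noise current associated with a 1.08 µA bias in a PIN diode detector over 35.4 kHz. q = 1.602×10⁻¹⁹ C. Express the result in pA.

111 pA

I_n = √(2qI·B)
2qI·B = 2 × 1.602×10⁻¹⁹ × 1.08×10⁻⁶ × 3.54×10⁴ = 1.22×10⁻²⁰ A²
I_n = √(1.22×10⁻²⁰) = 1.11×10⁻¹⁰ A = 111 pA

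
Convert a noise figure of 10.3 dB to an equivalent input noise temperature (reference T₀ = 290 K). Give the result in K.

F = 10^(10.3/10) = 10.7152
T_e = (F − 1)·T₀ = (10.7152 − 1) × 290 = 2817 K

2817 K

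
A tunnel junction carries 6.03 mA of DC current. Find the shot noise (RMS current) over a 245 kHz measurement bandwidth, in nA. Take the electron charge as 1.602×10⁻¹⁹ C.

21.8 nA

I_n = √(2qI·B)
2qI·B = 2 × 1.602×10⁻¹⁹ × 6.03×10⁻³ × 2.45×10⁵ = 4.73×10⁻¹⁶ A²
I_n = √(4.73×10⁻¹⁶) = 2.18×10⁻⁸ A = 21.8 nA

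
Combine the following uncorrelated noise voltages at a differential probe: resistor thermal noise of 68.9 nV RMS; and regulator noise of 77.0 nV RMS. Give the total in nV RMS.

103 nV

Uncorrelated sources add in power (mean-square): V_tot = √(ΣV_i²)
V_tot = √[(6.89×10⁻⁸)² + (7.70×10⁻⁸)²] = 1.03×10⁻⁷ V = 103 nV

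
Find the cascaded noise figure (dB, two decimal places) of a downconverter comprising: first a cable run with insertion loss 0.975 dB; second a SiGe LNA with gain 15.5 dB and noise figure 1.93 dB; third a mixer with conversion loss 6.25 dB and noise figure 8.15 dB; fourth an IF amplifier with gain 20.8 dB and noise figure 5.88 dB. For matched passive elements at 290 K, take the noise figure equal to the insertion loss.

4.11 dB

Convert to linear (a loss of L dB is a gain of −L dB): F_i = 10^(NF_i/10), G_i = 10^(G_i,dB/10)
  Stage 1: F_1 = 10^(0.975/10) = 1.252, G_1 = 10^(−0.975/10) = 0.7989
  Stage 2: F_2 = 10^(1.93/10) = 1.560, G_2 = 10^(15.5/10) = 35.48
  Stage 3: F_3 = 10^(8.15/10) = 6.531, G_3 = 10^(−6.25/10) = 0.2371
  Stage 4: F_4 = 10^(5.88/10) = 3.873, G_4 = 10^(20.8/10) = 120.2
Friis cascade:
  F = 1.252 + (1.560 − 1)/0.7989 + (6.531 − 1)/28.35 + (3.873 − 1)/6.722 = 2.575
NF = 10 log₁₀(2.575) = 4.11 dB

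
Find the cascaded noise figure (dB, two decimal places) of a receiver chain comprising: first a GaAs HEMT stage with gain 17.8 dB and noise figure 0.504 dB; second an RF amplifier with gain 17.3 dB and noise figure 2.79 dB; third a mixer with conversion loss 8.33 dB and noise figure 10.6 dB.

0.57 dB

Convert to linear (a loss of L dB is a gain of −L dB): F_i = 10^(NF_i/10), G_i = 10^(G_i,dB/10)
  Stage 1: F_1 = 10^(0.504/10) = 1.123, G_1 = 10^(17.8/10) = 60.26
  Stage 2: F_2 = 10^(2.79/10) = 1.901, G_2 = 10^(17.3/10) = 53.70
  Stage 3: F_3 = 10^(10.6/10) = 11.48, G_3 = 10^(−8.33/10) = 0.1469
Friis cascade:
  F = 1.123 + (1.901 − 1)/60.26 + (11.48 − 1)/3236 = 1.141
NF = 10 log₁₀(1.141) = 0.57 dB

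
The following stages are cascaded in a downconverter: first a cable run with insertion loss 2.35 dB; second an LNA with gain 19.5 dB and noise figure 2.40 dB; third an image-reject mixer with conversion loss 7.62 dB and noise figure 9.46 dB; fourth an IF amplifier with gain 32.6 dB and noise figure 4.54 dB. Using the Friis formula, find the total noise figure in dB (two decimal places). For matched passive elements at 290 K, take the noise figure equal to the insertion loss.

5.24 dB

Convert to linear (a loss of L dB is a gain of −L dB): F_i = 10^(NF_i/10), G_i = 10^(G_i,dB/10)
  Stage 1: F_1 = 10^(2.35/10) = 1.718, G_1 = 10^(−2.35/10) = 0.5821
  Stage 2: F_2 = 10^(2.40/10) = 1.738, G_2 = 10^(19.5/10) = 89.13
  Stage 3: F_3 = 10^(9.46/10) = 8.831, G_3 = 10^(−7.62/10) = 0.1730
  Stage 4: F_4 = 10^(4.54/10) = 2.844, G_4 = 10^(32.6/10) = 1820
Friis cascade:
  F = 1.718 + (1.738 − 1)/0.5821 + (8.831 − 1)/51.88 + (2.844 − 1)/8.974 = 3.342
NF = 10 log₁₀(3.342) = 5.24 dB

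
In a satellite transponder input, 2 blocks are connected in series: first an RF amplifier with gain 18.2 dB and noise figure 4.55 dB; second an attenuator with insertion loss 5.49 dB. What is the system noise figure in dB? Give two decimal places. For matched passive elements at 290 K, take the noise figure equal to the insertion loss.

4.61 dB

Convert to linear (a loss of L dB is a gain of −L dB): F_i = 10^(NF_i/10), G_i = 10^(G_i,dB/10)
  Stage 1: F_1 = 10^(4.55/10) = 2.851, G_1 = 10^(18.2/10) = 66.07
  Stage 2: F_2 = 10^(5.49/10) = 3.540, G_2 = 10^(−5.49/10) = 0.2825
Friis cascade:
  F = 2.851 + (3.540 − 1)/66.07 = 2.889
NF = 10 log₁₀(2.889) = 4.61 dB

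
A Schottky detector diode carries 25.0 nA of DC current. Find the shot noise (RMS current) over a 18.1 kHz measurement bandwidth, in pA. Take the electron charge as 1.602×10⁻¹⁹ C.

I_n = √(2qI·B)
2qI·B = 2 × 1.602×10⁻¹⁹ × 2.50×10⁻⁸ × 1.81×10⁴ = 1.45×10⁻²² A²
I_n = √(1.45×10⁻²²) = 1.20×10⁻¹¹ A = 12.0 pA

12.0 pA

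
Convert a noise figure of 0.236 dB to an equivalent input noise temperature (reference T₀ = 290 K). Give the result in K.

F = 10^(0.236/10) = 1.05584
T_e = (F − 1)·T₀ = (1.05584 − 1) × 290 = 16.2 K

16.2 K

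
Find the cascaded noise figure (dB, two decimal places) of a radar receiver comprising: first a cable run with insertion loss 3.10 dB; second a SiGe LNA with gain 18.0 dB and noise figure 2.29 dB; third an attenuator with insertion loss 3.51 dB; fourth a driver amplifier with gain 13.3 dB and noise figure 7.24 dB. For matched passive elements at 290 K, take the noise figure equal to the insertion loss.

Convert to linear (a loss of L dB is a gain of −L dB): F_i = 10^(NF_i/10), G_i = 10^(G_i,dB/10)
  Stage 1: F_1 = 10^(3.10/10) = 2.042, G_1 = 10^(−3.10/10) = 0.4898
  Stage 2: F_2 = 10^(2.29/10) = 1.694, G_2 = 10^(18.0/10) = 63.10
  Stage 3: F_3 = 10^(3.51/10) = 2.244, G_3 = 10^(−3.51/10) = 0.4457
  Stage 4: F_4 = 10^(7.24/10) = 5.297, G_4 = 10^(13.3/10) = 21.38
Friis cascade:
  F = 2.042 + (1.694 − 1)/0.4898 + (2.244 − 1)/30.90 + (5.297 − 1)/13.77 = 3.812
NF = 10 log₁₀(3.812) = 5.81 dB

5.81 dB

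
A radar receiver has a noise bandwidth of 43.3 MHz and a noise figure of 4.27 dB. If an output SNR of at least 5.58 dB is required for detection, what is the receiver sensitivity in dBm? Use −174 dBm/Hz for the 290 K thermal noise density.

−87.8 dBm

Sensitivity = −174 + 10 log₁₀(B) + NF + SNR_min
= −174 + 76.36 + 4.27 + 5.58
= −87.79 dBm → −87.8 dBm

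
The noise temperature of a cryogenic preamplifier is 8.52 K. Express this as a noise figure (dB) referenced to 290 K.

0.126 dB

F = 1 + T_e/T₀ = 1 + 8.52/290 = 1.02938
NF = 10 log₁₀(1.02938) = 0.126 dB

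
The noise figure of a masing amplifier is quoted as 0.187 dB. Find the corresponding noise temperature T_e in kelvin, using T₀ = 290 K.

F = 10^(0.187/10) = 1.044
T_e = (F − 1)·T₀ = (1.044 − 1) × 290 = 12.8 K

12.8 K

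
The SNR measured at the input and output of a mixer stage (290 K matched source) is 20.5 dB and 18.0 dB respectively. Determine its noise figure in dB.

2.5 dB

NF (dB) = SNR_in(dB) − SNR_out(dB) when the source is at T₀
NF = 20.5 − 18.0 = 2.5 dB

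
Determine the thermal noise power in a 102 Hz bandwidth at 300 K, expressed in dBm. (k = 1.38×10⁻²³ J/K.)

−153.7 dBm

P_n = kTB = 1.38×10⁻²³ × 300 × 1.02×10² = 4.22×10⁻¹⁹ W
In dBm: 10 log₁₀(4.22×10⁻¹⁹ / 10⁻³) = −153.7 dBm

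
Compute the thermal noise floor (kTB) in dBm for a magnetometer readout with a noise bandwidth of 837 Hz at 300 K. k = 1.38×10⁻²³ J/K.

P_n = kTB = 1.38×10⁻²³ × 300 × 8.37×10² = 3.47×10⁻¹⁸ W
In dBm: 10 log₁₀(3.47×10⁻¹⁸ / 10⁻³) = −144.6 dBm

−144.6 dBm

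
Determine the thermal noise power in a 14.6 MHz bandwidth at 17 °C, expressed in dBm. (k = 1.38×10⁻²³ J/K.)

T = 17 °C + 273.15 = 290.15 K
P_n = kTB = 1.38×10⁻²³ × 290.15 × 1.46×10⁷ = 5.85×10⁻¹⁴ W
In dBm: 10 log₁₀(5.85×10⁻¹⁴ / 10⁻³) = −102.3 dBm

−102.3 dBm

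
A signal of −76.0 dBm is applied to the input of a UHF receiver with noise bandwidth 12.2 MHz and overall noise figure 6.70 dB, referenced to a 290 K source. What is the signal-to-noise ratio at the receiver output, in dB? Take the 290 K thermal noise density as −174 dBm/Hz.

20.4 dB

Noise floor: N = −174 + 10 log₁₀(B) + NF
10 log₁₀(1.22×10⁷) = 70.86 dB
N = −174 + 70.86 + 6.70 = −96.44 dBm
SNR = P_sig − N = −76.0 − (−96.44) = 20.44 dB → 20.4 dB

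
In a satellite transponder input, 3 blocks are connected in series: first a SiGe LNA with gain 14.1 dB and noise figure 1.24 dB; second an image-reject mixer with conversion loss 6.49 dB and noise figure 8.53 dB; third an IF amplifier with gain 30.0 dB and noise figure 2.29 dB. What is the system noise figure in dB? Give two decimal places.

2.28 dB

Convert to linear (a loss of L dB is a gain of −L dB): F_i = 10^(NF_i/10), G_i = 10^(G_i,dB/10)
  Stage 1: F_1 = 10^(1.24/10) = 1.330, G_1 = 10^(14.1/10) = 25.70
  Stage 2: F_2 = 10^(8.53/10) = 7.129, G_2 = 10^(−6.49/10) = 0.2244
  Stage 3: F_3 = 10^(2.29/10) = 1.694, G_3 = 10^(30.0/10) = 1000
Friis cascade:
  F = 1.330 + (7.129 − 1)/25.70 + (1.694 − 1)/5.768 = 1.689
NF = 10 log₁₀(1.689) = 2.28 dB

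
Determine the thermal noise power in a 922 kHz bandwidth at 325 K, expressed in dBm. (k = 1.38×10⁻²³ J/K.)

P_n = kTB = 1.38×10⁻²³ × 325 × 9.22×10⁵ = 4.14×10⁻¹⁵ W
In dBm: 10 log₁₀(4.14×10⁻¹⁵ / 10⁻³) = −113.8 dBm

−113.8 dBm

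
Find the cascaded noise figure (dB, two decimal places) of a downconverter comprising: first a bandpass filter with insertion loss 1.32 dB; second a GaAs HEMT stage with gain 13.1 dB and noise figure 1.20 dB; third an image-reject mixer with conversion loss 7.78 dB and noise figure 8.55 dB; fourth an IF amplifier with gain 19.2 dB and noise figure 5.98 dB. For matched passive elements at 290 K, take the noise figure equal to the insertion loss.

5.28 dB

Convert to linear (a loss of L dB is a gain of −L dB): F_i = 10^(NF_i/10), G_i = 10^(G_i,dB/10)
  Stage 1: F_1 = 10^(1.32/10) = 1.355, G_1 = 10^(−1.32/10) = 0.7379
  Stage 2: F_2 = 10^(1.20/10) = 1.318, G_2 = 10^(13.1/10) = 20.42
  Stage 3: F_3 = 10^(8.55/10) = 7.161, G_3 = 10^(−7.78/10) = 0.1667
  Stage 4: F_4 = 10^(5.98/10) = 3.963, G_4 = 10^(19.2/10) = 83.18
Friis cascade:
  F = 1.355 + (1.318 − 1)/0.7379 + (7.161 − 1)/15.07 + (3.963 − 1)/2.512 = 3.375
NF = 10 log₁₀(3.375) = 5.28 dB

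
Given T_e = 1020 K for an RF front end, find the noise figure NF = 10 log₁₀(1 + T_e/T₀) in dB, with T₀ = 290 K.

6.55 dB

F = 1 + T_e/T₀ = 1 + 1020/290 = 4.51724
NF = 10 log₁₀(4.51724) = 6.55 dB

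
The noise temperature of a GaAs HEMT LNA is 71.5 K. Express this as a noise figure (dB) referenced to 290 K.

0.957 dB

F = 1 + T_e/T₀ = 1 + 71.5/290 = 1.24655
NF = 10 log₁₀(1.24655) = 0.957 dB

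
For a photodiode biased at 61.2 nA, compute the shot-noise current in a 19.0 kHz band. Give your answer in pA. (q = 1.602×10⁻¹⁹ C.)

19.3 pA

I_n = √(2qI·B)
2qI·B = 2 × 1.602×10⁻¹⁹ × 6.12×10⁻⁸ × 1.90×10⁴ = 3.73×10⁻²² A²
I_n = √(3.73×10⁻²²) = 1.93×10⁻¹¹ A = 19.3 pA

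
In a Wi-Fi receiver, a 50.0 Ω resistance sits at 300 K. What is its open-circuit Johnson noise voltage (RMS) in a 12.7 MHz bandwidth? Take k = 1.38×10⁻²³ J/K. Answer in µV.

V_n = √(4kTRB)
4kTRB = 4 × 1.38×10⁻²³ × 300 × 5.00×10¹ × 1.27×10⁷ = 1.05×10⁻¹¹ V²
V_n = √(1.05×10⁻¹¹) = 3.24×10⁻⁶ V = 3.24 µV

3.24 µV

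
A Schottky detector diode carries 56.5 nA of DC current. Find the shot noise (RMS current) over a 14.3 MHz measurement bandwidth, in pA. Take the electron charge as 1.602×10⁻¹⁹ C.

509 pA

I_n = √(2qI·B)
2qI·B = 2 × 1.602×10⁻¹⁹ × 5.65×10⁻⁸ × 1.43×10⁷ = 2.59×10⁻¹⁹ A²
I_n = √(2.59×10⁻¹⁹) = 5.09×10⁻¹⁰ A = 509 pA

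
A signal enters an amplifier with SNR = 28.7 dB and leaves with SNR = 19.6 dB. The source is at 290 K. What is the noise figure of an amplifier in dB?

NF (dB) = SNR_in(dB) − SNR_out(dB) when the source is at T₀
NF = 28.7 − 19.6 = 9.1 dB

9.1 dB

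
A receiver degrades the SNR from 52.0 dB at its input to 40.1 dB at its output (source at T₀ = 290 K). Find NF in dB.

11.9 dB

NF (dB) = SNR_in(dB) − SNR_out(dB) when the source is at T₀
NF = 52.0 − 40.1 = 11.9 dB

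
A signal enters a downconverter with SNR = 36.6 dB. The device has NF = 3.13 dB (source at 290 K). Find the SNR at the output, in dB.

33.47 dB

By definition F = SNR_in/SNR_out, so in dB: SNR_out = SNR_in − NF
SNR_out = 36.6 − 3.13 = 33.47 dB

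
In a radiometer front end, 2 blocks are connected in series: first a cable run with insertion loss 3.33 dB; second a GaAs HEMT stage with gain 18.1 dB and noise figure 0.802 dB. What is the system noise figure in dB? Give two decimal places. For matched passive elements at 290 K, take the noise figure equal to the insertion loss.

4.13 dB

Convert to linear (a loss of L dB is a gain of −L dB): F_i = 10^(NF_i/10), G_i = 10^(G_i,dB/10)
  Stage 1: F_1 = 10^(3.33/10) = 2.153, G_1 = 10^(−3.33/10) = 0.4645
  Stage 2: F_2 = 10^(0.802/10) = 1.203, G_2 = 10^(18.1/10) = 64.57
Friis cascade:
  F = 2.153 + (1.203 − 1)/0.4645 = 2.589
NF = 10 log₁₀(2.589) = 4.13 dB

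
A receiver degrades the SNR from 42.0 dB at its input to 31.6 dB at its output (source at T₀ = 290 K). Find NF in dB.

NF (dB) = SNR_in(dB) − SNR_out(dB) when the source is at T₀
NF = 42.0 − 31.6 = 10.4 dB

10.4 dB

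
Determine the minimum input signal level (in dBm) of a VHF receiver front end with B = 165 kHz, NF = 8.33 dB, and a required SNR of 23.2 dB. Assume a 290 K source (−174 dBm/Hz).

−90.3 dBm

Sensitivity = −174 + 10 log₁₀(B) + NF + SNR_min
= −174 + 52.17 + 8.33 + 23.2
= −90.30 dBm → −90.3 dBm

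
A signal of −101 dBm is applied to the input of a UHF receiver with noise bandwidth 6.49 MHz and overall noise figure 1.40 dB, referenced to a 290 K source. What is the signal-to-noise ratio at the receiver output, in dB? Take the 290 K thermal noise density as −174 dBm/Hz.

3.5 dB

Noise floor: N = −174 + 10 log₁₀(B) + NF
10 log₁₀(6.49×10⁶) = 68.12 dB
N = −174 + 68.12 + 1.40 = −104.48 dBm
SNR = P_sig − N = −101 − (−104.48) = 3.48 dB → 3.5 dB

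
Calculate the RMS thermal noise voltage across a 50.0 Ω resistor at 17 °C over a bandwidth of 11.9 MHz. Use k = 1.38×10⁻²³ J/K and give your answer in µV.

3.09 µV

T = 17 °C + 273.15 = 290.15 K
V_n = √(4kTRB)
4kTRB = 4 × 1.38×10⁻²³ × 290.15 × 5.00×10¹ × 1.19×10⁷ = 9.53×10⁻¹² V²
V_n = √(9.53×10⁻¹²) = 3.09×10⁻⁶ V = 3.09 µV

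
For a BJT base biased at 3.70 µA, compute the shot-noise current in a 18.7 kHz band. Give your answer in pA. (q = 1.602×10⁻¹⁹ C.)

149 pA

I_n = √(2qI·B)
2qI·B = 2 × 1.602×10⁻¹⁹ × 3.70×10⁻⁶ × 1.87×10⁴ = 2.22×10⁻²⁰ A²
I_n = √(2.22×10⁻²⁰) = 1.49×10⁻¹⁰ A = 149 pA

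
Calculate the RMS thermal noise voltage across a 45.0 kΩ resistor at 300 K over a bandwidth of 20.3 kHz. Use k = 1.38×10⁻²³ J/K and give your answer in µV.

V_n = √(4kTRB)
4kTRB = 4 × 1.38×10⁻²³ × 300 × 4.50×10⁴ × 2.03×10⁴ = 1.51×10⁻¹¹ V²
V_n = √(1.51×10⁻¹¹) = 3.89×10⁻⁶ V = 3.89 µV

3.89 µV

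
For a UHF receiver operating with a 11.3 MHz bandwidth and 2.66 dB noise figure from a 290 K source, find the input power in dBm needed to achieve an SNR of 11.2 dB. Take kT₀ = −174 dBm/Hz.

−89.6 dBm

Sensitivity = −174 + 10 log₁₀(B) + NF + SNR_min
= −174 + 70.53 + 2.66 + 11.2
= −89.61 dBm → −89.6 dBm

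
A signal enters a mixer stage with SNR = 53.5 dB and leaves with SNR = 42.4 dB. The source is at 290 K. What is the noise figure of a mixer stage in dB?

11.1 dB

NF (dB) = SNR_in(dB) − SNR_out(dB) when the source is at T₀
NF = 53.5 − 42.4 = 11.1 dB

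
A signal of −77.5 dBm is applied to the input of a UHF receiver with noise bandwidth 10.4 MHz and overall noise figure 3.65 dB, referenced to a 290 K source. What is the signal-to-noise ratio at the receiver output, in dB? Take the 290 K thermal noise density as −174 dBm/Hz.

Noise floor: N = −174 + 10 log₁₀(B) + NF
10 log₁₀(1.04×10⁷) = 70.17 dB
N = −174 + 70.17 + 3.65 = −100.18 dBm
SNR = P_sig − N = −77.5 − (−100.18) = 22.68 dB → 22.7 dB

22.7 dB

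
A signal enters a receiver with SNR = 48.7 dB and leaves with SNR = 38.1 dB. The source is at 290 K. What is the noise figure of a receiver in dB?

NF (dB) = SNR_in(dB) − SNR_out(dB) when the source is at T₀
NF = 48.7 − 38.1 = 10.6 dB

10.6 dB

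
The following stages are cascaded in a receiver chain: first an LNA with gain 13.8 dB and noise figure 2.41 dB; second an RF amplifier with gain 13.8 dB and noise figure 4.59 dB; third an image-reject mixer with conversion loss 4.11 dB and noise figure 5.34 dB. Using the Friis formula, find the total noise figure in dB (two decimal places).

Convert to linear (a loss of L dB is a gain of −L dB): F_i = 10^(NF_i/10), G_i = 10^(G_i,dB/10)
  Stage 1: F_1 = 10^(2.41/10) = 1.742, G_1 = 10^(13.8/10) = 23.99
  Stage 2: F_2 = 10^(4.59/10) = 2.877, G_2 = 10^(13.8/10) = 23.99
  Stage 3: F_3 = 10^(5.34/10) = 3.420, G_3 = 10^(−4.11/10) = 0.3882
Friis cascade:
  F = 1.742 + (2.877 − 1)/23.99 + (3.420 − 1)/575.4 = 1.824
NF = 10 log₁₀(1.824) = 2.61 dB

2.61 dB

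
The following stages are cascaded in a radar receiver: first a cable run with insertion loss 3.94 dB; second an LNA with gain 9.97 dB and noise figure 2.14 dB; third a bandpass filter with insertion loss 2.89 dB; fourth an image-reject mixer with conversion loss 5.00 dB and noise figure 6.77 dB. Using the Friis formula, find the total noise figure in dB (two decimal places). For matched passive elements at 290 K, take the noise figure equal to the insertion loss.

7.86 dB

Convert to linear (a loss of L dB is a gain of −L dB): F_i = 10^(NF_i/10), G_i = 10^(G_i,dB/10)
  Stage 1: F_1 = 10^(3.94/10) = 2.477, G_1 = 10^(−3.94/10) = 0.4036
  Stage 2: F_2 = 10^(2.14/10) = 1.637, G_2 = 10^(9.97/10) = 9.931
  Stage 3: F_3 = 10^(2.89/10) = 1.945, G_3 = 10^(−2.89/10) = 0.5140
  Stage 4: F_4 = 10^(6.77/10) = 4.753, G_4 = 10^(−5.00/10) = 0.3162
Friis cascade:
  F = 2.477 + (1.637 − 1)/0.4036 + (1.945 − 1)/4.009 + (4.753 − 1)/2.061 = 6.112
NF = 10 log₁₀(6.112) = 7.86 dB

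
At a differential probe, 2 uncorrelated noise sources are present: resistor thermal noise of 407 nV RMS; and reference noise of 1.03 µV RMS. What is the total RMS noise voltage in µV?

1.11 µV

Uncorrelated sources add in power (mean-square): V_tot = √(ΣV_i²)
V_tot = √[(4.07×10⁻⁷)² + (1.03×10⁻⁶)²] = 1.11×10⁻⁶ V = 1.11 µV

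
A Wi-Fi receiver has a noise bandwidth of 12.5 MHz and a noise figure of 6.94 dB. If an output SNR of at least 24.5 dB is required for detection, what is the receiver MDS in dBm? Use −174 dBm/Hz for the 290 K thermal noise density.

−71.6 dBm

Sensitivity = −174 + 10 log₁₀(B) + NF + SNR_min
= −174 + 70.97 + 6.94 + 24.5
= −71.59 dBm → −71.6 dBm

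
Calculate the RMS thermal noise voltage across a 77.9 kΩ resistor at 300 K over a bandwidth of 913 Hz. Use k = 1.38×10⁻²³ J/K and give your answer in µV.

V_n = √(4kTRB)
4kTRB = 4 × 1.38×10⁻²³ × 300 × 7.79×10⁴ × 9.13×10² = 1.18×10⁻¹² V²
V_n = √(1.18×10⁻¹²) = 1.09×10⁻⁶ V = 1.09 µV

1.09 µV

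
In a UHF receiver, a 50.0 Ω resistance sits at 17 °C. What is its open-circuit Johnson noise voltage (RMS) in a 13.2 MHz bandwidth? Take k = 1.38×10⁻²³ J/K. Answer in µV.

3.25 µV

T = 17 °C + 273.15 = 290.15 K
V_n = √(4kTRB)
4kTRB = 4 × 1.38×10⁻²³ × 290.15 × 5.00×10¹ × 1.32×10⁷ = 1.06×10⁻¹¹ V²
V_n = √(1.06×10⁻¹¹) = 3.25×10⁻⁶ V = 3.25 µV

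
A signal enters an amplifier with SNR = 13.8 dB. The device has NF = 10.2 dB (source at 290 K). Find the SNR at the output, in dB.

By definition F = SNR_in/SNR_out, so in dB: SNR_out = SNR_in − NF
SNR_out = 13.8 − 10.2 = 3.6 dB

3.6 dB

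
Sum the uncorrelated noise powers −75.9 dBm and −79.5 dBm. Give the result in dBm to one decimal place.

Convert to linear, add, convert back:
P₁ = 2.57×10⁻¹¹ W, P₂ = 1.12×10⁻¹¹ W
P_tot = 3.69×10⁻¹¹ W → 10 log₁₀(P_tot / 10⁻³) = −74.3 dBm

−74.3 dBm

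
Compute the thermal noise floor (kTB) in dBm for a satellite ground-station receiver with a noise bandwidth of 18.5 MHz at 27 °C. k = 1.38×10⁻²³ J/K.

T = 27 °C + 273.15 = 300.15 K
P_n = kTB = 1.38×10⁻²³ × 300.15 × 1.85×10⁷ = 7.66×10⁻¹⁴ W
In dBm: 10 log₁₀(7.66×10⁻¹⁴ / 10⁻³) = −101.2 dBm

−101.2 dBm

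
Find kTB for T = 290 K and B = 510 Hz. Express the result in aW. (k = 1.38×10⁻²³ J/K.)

P_n = kTB = 1.38×10⁻²³ × 290 × 5.10×10² = 2.04×10⁻¹⁸ W = 2.04 aW

2.04 aW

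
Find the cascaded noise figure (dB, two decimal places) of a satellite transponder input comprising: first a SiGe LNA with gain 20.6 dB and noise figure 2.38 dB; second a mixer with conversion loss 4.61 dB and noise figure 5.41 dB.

2.43 dB

Convert to linear (a loss of L dB is a gain of −L dB): F_i = 10^(NF_i/10), G_i = 10^(G_i,dB/10)
  Stage 1: F_1 = 10^(2.38/10) = 1.730, G_1 = 10^(20.6/10) = 114.8
  Stage 2: F_2 = 10^(5.41/10) = 3.475, G_2 = 10^(−4.61/10) = 0.3459
Friis cascade:
  F = 1.730 + (3.475 − 1)/114.8 = 1.751
NF = 10 log₁₀(1.751) = 2.43 dB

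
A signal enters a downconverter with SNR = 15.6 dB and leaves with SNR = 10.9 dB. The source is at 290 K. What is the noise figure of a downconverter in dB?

4.7 dB

NF (dB) = SNR_in(dB) − SNR_out(dB) when the source is at T₀
NF = 15.6 − 10.9 = 4.7 dB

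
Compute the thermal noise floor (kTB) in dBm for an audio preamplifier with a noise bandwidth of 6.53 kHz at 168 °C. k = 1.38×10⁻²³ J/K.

−134.0 dBm

T = 168 °C + 273.15 = 441.15 K
P_n = kTB = 1.38×10⁻²³ × 441.15 × 6.53×10³ = 3.98×10⁻¹⁷ W
In dBm: 10 log₁₀(3.98×10⁻¹⁷ / 10⁻³) = −134.0 dBm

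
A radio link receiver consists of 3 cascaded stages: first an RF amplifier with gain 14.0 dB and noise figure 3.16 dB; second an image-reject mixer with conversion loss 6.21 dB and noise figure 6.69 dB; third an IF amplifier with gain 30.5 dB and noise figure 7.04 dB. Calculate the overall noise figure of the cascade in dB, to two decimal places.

4.61 dB

Convert to linear (a loss of L dB is a gain of −L dB): F_i = 10^(NF_i/10), G_i = 10^(G_i,dB/10)
  Stage 1: F_1 = 10^(3.16/10) = 2.070, G_1 = 10^(14.0/10) = 25.12
  Stage 2: F_2 = 10^(6.69/10) = 4.667, G_2 = 10^(−6.21/10) = 0.2393
  Stage 3: F_3 = 10^(7.04/10) = 5.058, G_3 = 10^(30.5/10) = 1122
Friis cascade:
  F = 2.070 + (4.667 − 1)/25.12 + (5.058 − 1)/6.012 = 2.891
NF = 10 log₁₀(2.891) = 4.61 dB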